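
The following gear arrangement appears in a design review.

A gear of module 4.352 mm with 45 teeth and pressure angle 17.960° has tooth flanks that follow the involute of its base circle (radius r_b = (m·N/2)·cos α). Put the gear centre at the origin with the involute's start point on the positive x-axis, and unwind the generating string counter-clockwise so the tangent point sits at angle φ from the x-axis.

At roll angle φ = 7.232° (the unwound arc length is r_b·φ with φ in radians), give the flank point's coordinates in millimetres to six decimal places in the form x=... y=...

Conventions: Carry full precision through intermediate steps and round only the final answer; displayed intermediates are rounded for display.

recognized (one wheel, involute flank): single-mesh tooth geometry, m = 4.352, N = 45
pitch radius r_p = m·N/2 = 4.352·45/2 = 97.920000
base radius r_b = r_p·cos α = 97.920000·cos 17.960° = 93.148556
roll angle φ = 7.232° = 0.12622221 rad
x = r_b·(cos φ + φ·sin φ) = 93.887627
y = r_b·(sin φ − φ·cos φ) = 0.062340

x=93.887627 y=0.062340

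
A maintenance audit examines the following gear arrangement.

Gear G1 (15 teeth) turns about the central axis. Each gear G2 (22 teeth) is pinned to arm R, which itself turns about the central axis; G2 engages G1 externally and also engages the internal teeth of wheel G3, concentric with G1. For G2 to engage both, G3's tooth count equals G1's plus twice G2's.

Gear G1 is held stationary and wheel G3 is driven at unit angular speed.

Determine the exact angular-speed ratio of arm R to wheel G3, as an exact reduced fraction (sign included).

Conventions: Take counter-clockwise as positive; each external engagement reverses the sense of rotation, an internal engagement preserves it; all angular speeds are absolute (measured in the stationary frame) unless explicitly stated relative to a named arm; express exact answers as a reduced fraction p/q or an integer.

59/74

class = planetary set [G3 = 15+2·22 = 59; Willis about the carrier]
ring teeth: 15 + 2·22 = 59
15(ω_sun−ω_arm) = −59(ω_ring−ω_arm),  ω_sun = 0, ω_ring = 1
15(0−ω_arm) = −59(1−ω_arm)  ⇒  74·ω_arm = 59  ⇒  ω_arm = 59/74
ω_out/ω_in = 59/74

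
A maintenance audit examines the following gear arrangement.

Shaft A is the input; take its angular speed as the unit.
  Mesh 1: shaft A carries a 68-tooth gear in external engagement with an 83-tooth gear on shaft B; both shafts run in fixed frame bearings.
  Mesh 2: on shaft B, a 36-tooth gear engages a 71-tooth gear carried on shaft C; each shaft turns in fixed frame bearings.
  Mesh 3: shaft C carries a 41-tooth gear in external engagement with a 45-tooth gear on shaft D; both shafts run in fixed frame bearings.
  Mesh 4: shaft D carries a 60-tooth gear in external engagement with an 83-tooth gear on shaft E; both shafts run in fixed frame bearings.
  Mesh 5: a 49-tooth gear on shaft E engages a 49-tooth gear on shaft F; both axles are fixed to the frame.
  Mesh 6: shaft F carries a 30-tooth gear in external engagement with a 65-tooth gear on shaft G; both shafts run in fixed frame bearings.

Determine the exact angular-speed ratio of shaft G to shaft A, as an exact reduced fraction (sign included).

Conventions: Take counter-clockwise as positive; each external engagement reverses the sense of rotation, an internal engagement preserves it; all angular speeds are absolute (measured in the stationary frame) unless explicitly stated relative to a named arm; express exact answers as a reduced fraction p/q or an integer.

802944/6358547

class = fixed-axis compound train [6 meshes; 6 ratios multiply, 6 sense flips]
mesh 1 [68T→83T]: running ratio 68/83, sense −
mesh 2 [36T→71T]: running ratio 2448/5893, sense +
mesh 3 [41T→45T]: running ratio 11152/29465, sense −
mesh 4 [60T→83T]: running ratio 133824/489119, sense +
mesh 5 [49T→49T]: running ratio 133824/489119, sense −
mesh 6 [30T→65T]: running ratio 802944/6358547, sense +
ω_out/ω_in = 802944/6358547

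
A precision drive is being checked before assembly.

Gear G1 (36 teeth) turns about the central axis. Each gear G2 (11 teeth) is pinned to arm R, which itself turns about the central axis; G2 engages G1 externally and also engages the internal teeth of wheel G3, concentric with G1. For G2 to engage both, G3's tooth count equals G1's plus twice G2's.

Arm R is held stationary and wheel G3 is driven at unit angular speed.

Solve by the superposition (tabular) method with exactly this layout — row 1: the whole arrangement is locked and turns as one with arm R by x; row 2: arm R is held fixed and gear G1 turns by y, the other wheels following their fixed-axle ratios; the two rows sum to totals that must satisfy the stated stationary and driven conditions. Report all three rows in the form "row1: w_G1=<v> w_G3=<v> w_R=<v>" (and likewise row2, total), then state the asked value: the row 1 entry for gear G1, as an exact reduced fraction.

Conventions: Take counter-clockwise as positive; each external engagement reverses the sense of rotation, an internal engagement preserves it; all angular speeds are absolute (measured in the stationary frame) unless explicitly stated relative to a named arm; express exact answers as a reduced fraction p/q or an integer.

row1: w_G1=0 w_G3=0 w_R=0
row2: w_G1=-29/18 w_G3=1 w_R=0
total: w_G1=-29/18 w_G3=1 w_R=0
asked value: 0

planetary set (36T centre, 11T on arm, 58T internal) — Willis relation
row 1 (train locked, turned with arm): all members turn x
row 2: sun turns y, ring = −(36/58)·y, arm 0
boundary: total ω_arm = x = 0 and total ω_ring = x − (36/58)·y = 1  ⇒  y = -29/18, x = 0
row 2 ring = −(36/58)·(-29/18) = 1
totals (row 1 + row 2): sun 0 + (-29/18) = -29/18, ring 0 + 1 = 1, arm 0 + 0 = 0
asked cell (row1, sun) = 0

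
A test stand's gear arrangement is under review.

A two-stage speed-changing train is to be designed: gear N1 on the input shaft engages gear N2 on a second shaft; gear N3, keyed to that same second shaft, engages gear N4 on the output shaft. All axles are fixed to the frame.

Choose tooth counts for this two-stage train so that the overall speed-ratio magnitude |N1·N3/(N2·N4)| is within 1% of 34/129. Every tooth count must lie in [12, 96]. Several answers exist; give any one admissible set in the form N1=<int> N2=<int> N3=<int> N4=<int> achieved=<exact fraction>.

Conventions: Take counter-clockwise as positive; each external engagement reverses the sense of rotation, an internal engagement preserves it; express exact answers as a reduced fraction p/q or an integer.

design class (target 34/129): fixed-axis compound train
target = 34/129 in lowest terms: an exact hit needs N1·N3 = k·34 and N2·N4 = k·129 for one integer k, every count in [12, 96]; additionally prefer no 1:1 stage (N1 ≠ N2, N3 ≠ N4)
k = 1…5: no 1:1-free in-range split of k·34 and k·129 into factor pairs; take k = 6
k = 6: N1·N3 = 204 = 12·17, N2·N4 = 774 = 18·43
achieved = 12·17/(18·43) = 34/129; |achieved − target| = 0 ≤ 17/6450 ✓

N1=12 N2=18 N3=17 N4=43 achieved=34/129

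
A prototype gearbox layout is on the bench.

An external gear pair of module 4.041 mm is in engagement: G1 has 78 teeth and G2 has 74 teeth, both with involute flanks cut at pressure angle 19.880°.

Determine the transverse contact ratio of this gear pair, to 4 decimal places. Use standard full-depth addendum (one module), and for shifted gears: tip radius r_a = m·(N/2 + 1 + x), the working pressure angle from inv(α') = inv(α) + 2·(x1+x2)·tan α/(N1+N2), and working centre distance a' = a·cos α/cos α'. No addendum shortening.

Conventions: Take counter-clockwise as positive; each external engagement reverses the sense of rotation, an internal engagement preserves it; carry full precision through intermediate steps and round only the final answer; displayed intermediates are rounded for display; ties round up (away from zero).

1.8262

class = single-mesh tooth geometry [involute pair 78T × 74T, m = 4.041]
base radii: r_b1 = 148.207185, r_b2 = 140.606816
tip radii: r_a1 = 161.640000, r_a2 = 153.558000
no profile shift: α' = α, a' = a
action lengths: √(r_a1²−r_b1²) = 64.514495, √(r_a2²−r_b2²) = 61.723436
base pitch p_b = π·m·cos α = 11.938631
CR = (64.514495 + 61.723436 − 307.116000·sin 19.88000°)/11.938631 = 1.826234
contact ratio ≈ 1.8262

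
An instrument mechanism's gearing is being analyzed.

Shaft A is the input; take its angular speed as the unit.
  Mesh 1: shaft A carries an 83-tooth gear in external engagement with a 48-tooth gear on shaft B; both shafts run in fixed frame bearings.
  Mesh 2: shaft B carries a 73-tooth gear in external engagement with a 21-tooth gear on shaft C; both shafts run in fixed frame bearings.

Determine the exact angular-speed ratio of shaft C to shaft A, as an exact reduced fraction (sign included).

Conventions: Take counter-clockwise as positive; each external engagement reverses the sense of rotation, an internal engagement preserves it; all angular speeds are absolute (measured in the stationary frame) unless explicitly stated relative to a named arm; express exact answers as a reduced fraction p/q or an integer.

class = fixed-axis compound train [2 meshes; 2 ratios multiply, 2 sense flips]
mesh 1 [83T→48T]: running ratio 83/48, sense −
mesh 2 [73T→21T]: running ratio 6059/1008, sense +
ω_out/ω_in = 6059/1008

6059/1008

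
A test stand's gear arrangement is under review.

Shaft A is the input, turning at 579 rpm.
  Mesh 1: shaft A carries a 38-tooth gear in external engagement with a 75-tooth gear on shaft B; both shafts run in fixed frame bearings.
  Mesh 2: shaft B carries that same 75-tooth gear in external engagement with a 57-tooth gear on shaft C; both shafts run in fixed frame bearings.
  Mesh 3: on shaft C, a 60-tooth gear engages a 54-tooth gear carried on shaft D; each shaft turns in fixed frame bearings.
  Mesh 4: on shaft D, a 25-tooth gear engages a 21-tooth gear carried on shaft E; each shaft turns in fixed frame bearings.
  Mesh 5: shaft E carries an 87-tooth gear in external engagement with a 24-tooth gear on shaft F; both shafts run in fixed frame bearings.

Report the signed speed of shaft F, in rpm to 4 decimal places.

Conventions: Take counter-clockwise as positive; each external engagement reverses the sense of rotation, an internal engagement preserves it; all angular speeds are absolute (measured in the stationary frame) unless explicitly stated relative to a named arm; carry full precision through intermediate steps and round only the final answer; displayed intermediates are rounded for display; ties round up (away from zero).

5-mesh fixed-axis compound train (all bearings frame-fixed)
mesh 1 [38T→75T]: ω = 579.0000×38/75 = 293.3600 rpm, sense flips to −
mesh 2 [75T→57T]: ω = 293.3600×75/57 = 386.0000 rpm, sense flips to +
mesh 3 [60T→54T]: ω = 386.0000×60/54 = 428.8889 rpm, sense flips to −
mesh 4 [25T→21T]: ω = 428.8889×25/21 = 510.5820 rpm, sense flips to +
mesh 5 [87T→24T]: ω = 510.5820×87/24 = 1850.8598 rpm, sense flips to −
signed output speed = -1850.8598 rpm

-1850.8598 rpm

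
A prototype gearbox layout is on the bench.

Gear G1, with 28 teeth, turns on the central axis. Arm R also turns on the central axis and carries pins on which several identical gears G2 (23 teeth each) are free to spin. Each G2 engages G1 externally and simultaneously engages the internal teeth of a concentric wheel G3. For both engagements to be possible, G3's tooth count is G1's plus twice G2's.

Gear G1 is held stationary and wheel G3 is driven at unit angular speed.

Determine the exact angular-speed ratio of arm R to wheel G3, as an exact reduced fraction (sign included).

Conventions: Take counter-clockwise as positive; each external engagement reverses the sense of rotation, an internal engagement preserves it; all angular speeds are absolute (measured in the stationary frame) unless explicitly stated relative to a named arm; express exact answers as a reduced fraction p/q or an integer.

37/51

planetary set (28T centre, 23T on arm, 74T internal) — Willis relation
ring teeth: 28 + 2·23 = 74
28(ω_sun−ω_arm) = −74(ω_ring−ω_arm),  ω_sun = 0, ω_ring = 1
28(0−ω_arm) = −74(1−ω_arm)  ⇒  102·ω_arm = 74  ⇒  ω_arm = 37/51
ω_out/ω_in = 37/51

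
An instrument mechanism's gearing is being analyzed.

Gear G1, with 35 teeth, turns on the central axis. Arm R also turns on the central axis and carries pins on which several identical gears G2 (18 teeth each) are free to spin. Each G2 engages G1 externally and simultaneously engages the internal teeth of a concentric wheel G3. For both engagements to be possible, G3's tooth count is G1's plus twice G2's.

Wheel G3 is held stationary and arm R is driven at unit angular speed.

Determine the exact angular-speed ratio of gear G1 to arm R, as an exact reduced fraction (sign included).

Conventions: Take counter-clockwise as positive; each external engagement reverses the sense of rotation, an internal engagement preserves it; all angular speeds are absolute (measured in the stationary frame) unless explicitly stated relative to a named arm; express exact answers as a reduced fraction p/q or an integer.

106/35

recognized (axles ride arm R): planetary set, 35/18/71 teeth
ring teeth: 35 + 2·18 = 71
35(ω_sun−ω_arm) = −71(ω_ring−ω_arm),  ω_ring = 0, ω_arm = 1
ω_sun = 1 − (71/35)(0−1) = 106/35
ω_out/ω_in = 106/35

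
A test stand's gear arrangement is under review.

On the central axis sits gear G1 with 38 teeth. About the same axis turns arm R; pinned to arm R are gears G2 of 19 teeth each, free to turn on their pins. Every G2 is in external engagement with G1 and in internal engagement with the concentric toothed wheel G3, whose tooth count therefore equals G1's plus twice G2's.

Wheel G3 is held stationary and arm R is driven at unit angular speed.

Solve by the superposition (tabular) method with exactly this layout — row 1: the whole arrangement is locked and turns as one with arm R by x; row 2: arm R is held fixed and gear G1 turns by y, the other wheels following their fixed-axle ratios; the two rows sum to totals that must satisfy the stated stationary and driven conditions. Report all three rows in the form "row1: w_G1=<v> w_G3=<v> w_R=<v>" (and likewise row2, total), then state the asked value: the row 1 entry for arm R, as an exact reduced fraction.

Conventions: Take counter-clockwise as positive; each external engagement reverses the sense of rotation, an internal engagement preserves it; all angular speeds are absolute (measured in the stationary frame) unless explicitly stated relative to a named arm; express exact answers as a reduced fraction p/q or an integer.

planetary set (38T centre, 19T on arm, 76T internal) — Willis relation
row 1 — lock + rotate with arm: ω_sun = ω_ring = ω_arm = x
row 2 (arm held, sun turns y): ω_ring = −(38/76)·y, ω_arm = 0
boundary: total ω_ring = x − (38/76)·y = 0 and total ω_arm = x = 1  ⇒  y = 2, x = 1
row 2 ring = −(38/76)·2 = -1
totals (row 1 + row 2): sun 1 + 2 = 3, ring 1 + (-1) = 0, arm 1 + 0 = 1
asked cell (row1, arm) = 1

row1: w_G1=1 w_G3=1 w_R=1
row2: w_G1=2 w_G3=-1 w_R=0
total: w_G1=3 w_G3=0 w_R=1
asked value: 1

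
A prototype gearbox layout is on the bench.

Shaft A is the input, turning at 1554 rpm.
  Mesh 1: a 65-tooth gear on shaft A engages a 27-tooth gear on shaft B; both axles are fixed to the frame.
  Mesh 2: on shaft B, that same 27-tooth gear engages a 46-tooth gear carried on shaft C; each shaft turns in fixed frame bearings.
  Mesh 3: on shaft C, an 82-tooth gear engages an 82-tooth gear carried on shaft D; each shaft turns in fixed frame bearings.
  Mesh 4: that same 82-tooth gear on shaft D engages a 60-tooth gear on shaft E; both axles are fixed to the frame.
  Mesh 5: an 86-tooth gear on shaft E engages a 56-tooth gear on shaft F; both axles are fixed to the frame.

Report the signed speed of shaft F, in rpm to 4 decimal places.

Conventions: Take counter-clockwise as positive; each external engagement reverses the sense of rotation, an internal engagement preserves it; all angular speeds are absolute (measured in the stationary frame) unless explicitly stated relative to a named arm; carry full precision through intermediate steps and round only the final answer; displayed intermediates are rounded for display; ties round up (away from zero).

class = fixed-axis compound train [5 meshes; 5 ratios multiply, 5 sense flips]
mesh 1 [65T→27T]: ω = 1554.0000×65/27 = 3741.1111 rpm, sense flips to −
mesh 2 [27T→46T]: ω = 3741.1111×27/46 = 2195.8696 rpm, sense flips to +
mesh 3 [82T→82T]: ω = 2195.8696×82/82 = 2195.8696 rpm, sense flips to −
mesh 4 [82T→60T]: ω = 2195.8696×82/60 = 3001.0217 rpm, sense flips to +
mesh 5 [86T→56T]: ω = 3001.0217×86/56 = 4608.7120 rpm, sense flips to −
signed output speed = -4608.7120 rpm

-4608.7120 rpm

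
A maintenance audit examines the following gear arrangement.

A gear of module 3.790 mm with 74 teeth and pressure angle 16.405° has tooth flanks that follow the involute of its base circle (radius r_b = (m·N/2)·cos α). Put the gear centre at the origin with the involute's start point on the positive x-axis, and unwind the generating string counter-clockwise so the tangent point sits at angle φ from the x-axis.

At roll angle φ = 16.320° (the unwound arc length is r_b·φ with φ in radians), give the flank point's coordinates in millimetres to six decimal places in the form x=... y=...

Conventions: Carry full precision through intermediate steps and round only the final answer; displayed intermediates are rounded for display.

x=139.867976 y=1.027861

single-mesh involute tooth geometry (74T wheel at module 3.790)
pitch radius r_p = m·N/2 = 3.790·74/2 = 140.230000
base radius r_b = r_p·cos α = 140.230000·cos 16.405° = 134.521143
roll angle φ = 16.320° = 0.28483773 rad
x = r_b·(cos φ + φ·sin φ) = 139.867976
y = r_b·(sin φ − φ·cos φ) = 1.027861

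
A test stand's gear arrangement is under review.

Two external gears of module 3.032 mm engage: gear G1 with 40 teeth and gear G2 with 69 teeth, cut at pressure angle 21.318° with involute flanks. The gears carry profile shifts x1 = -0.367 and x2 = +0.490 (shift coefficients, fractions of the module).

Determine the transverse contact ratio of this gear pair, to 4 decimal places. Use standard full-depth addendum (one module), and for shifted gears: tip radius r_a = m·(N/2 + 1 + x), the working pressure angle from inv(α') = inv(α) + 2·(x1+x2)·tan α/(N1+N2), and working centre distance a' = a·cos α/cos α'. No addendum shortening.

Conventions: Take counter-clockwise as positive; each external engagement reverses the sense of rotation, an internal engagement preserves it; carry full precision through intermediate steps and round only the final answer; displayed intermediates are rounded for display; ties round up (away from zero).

topology: single-mesh involute geometry — m = 3.032, 40T/69T pair
base radii: r_b1 = 56.490833, r_b2 = 97.446687
tip radii: r_a1 = 62.559256, r_a2 = 109.121680
inv(α') = inv(21.318°) + 2·(-0.367+0.490)·tan α/(40+69) = 0.01905711  ⇒  α' = 21.64384°
a' = a·cos α / cos α' = 165.2440·cos 21.318°/cos 21.64384° = 165.614232
action lengths: √(r_a1²−r_b1²) = 26.878361, √(r_a2²−r_b2²) = 49.108902
base pitch p_b = π·m·cos α = 8.873559
CR = (26.878361 + 49.108902 − 165.614232·sin 21.64384°)/8.873559 = 1.679459
contact ratio ≈ 1.6795

1.6795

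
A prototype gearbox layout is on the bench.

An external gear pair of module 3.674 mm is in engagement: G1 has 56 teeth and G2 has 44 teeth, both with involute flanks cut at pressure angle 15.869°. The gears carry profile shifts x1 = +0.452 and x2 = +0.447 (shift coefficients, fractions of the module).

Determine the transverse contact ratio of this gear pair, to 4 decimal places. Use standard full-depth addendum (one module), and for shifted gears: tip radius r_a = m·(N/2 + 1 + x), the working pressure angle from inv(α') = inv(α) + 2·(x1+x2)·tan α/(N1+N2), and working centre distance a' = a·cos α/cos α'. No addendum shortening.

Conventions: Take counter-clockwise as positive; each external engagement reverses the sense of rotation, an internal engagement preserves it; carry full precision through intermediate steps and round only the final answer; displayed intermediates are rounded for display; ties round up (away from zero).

1.8501

recognized (one external pair, fixed centres): single-mesh tooth geometry, m = 3.674, N1 = 56, N2 = 44
base radii: r_b1 = 98.951486, r_b2 = 77.747596
tip radii: r_a1 = 108.206648, r_a2 = 86.144278
inv(α') = inv(15.869°) + 2·(+0.452+0.447)·tan α/(56+44) = 0.01241755  ⇒  α' = 18.85504°
a' = a·cos α / cos α' = 183.7000·cos 15.869°/cos 18.85504° = 186.718541
action lengths: √(r_a1²−r_b1²) = 43.786780, √(r_a2²−r_b2²) = 37.096468
base pitch p_b = π·m·cos α = 11.102331
CR = (43.786780 + 37.096468 − 186.718541·sin 18.85504°)/11.102331 = 1.850106
contact ratio ≈ 1.8501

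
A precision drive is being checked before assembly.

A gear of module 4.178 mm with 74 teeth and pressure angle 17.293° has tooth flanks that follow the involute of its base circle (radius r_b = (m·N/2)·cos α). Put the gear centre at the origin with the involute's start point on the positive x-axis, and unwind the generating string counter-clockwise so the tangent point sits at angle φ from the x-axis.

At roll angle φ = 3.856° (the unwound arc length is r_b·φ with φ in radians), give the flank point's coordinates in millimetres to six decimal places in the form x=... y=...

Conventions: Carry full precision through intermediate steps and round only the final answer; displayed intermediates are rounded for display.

x=147.932146 y=0.014990

topology: single-mesh involute geometry — m = 4.178, N = 74
pitch radius r_p = m·N/2 = 4.178·74/2 = 154.586000
base radius r_b = r_p·cos α = 154.586000·cos 17.293° = 147.598268
roll angle φ = 3.856° = 0.06729990 rad
x = r_b·(cos φ + φ·sin φ) = 147.932146
y = r_b·(sin φ − φ·cos φ) = 0.014990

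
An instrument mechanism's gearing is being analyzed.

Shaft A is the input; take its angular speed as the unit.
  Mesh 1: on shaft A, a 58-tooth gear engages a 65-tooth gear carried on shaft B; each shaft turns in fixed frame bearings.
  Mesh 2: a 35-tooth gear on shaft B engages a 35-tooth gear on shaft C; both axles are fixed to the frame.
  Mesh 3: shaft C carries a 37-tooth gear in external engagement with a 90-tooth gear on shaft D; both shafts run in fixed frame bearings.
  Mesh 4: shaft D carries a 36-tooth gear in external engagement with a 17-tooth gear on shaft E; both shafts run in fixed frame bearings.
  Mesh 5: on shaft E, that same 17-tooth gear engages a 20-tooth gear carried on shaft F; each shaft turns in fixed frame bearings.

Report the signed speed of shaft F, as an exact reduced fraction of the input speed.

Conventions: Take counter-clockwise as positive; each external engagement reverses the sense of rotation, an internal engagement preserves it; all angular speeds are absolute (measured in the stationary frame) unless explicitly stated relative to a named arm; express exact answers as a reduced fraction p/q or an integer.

-1073/1625

5-mesh fixed-axis compound train (all bearings frame-fixed)
mesh 1 [58T→65T]: |ω|/ω_in = 1×58/65 = 58/65, sense flips to −
mesh 2 [35T→35T]: |ω|/ω_in = (58/65)×35/35 = 58/65, sense flips to +
mesh 3 [37T→90T]: |ω|/ω_in = (58/65)×37/90 = 1073/2925, sense flips to −
mesh 4 [36T→17T]: |ω|/ω_in = (1073/2925)×36/17 = 4292/5525, sense flips to +
mesh 5 [17T→20T]: |ω|/ω_in = (4292/5525)×17/20 = 1073/1625, sense flips to −
signed output speed (× input speed) = -1073/1625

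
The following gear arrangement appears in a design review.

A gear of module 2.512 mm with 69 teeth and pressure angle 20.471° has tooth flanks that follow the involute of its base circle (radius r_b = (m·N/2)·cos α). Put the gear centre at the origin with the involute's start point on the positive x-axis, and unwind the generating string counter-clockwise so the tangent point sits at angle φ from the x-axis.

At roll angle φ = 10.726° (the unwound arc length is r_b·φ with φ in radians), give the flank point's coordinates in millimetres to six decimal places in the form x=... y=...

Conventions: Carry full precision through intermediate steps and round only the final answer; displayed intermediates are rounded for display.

class = single-mesh tooth geometry [base-circle involute, m = 2.512, 69T]
pitch radius r_p = m·N/2 = 2.512·69/2 = 86.664000
base radius r_b = r_p·cos α = 86.664000·cos 20.471° = 81.191110
roll angle φ = 10.726° = 0.18720402 rad
x = r_b·(cos φ + φ·sin φ) = 82.601355
y = r_b·(sin φ − φ·cos φ) = 0.176933

x=82.601355 y=0.176933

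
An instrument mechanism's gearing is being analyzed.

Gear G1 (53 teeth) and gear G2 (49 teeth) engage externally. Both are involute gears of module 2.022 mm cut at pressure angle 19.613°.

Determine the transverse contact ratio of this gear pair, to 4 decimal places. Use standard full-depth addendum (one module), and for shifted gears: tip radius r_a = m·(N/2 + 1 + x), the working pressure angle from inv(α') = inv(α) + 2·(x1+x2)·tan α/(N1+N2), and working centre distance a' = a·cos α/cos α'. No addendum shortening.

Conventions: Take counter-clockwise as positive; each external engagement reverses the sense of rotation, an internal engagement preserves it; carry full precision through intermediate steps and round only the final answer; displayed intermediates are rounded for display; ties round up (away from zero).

1.7790

recognized (one external pair, fixed centres): single-mesh tooth geometry, m = 2.022, N1 = 53, N2 = 49
base radii: r_b1 = 50.474185, r_b2 = 46.664812
tip radii: r_a1 = 55.605000, r_a2 = 51.561000
no profile shift: α' = α, a' = a
action lengths: √(r_a1²−r_b1²) = 23.329652, √(r_a2²−r_b2²) = 21.930162
base pitch p_b = π·m·cos α = 5.983748
CR = (23.329652 + 21.930162 − 103.122000·sin 19.61300°)/5.983748 = 1.779042
contact ratio ≈ 1.7790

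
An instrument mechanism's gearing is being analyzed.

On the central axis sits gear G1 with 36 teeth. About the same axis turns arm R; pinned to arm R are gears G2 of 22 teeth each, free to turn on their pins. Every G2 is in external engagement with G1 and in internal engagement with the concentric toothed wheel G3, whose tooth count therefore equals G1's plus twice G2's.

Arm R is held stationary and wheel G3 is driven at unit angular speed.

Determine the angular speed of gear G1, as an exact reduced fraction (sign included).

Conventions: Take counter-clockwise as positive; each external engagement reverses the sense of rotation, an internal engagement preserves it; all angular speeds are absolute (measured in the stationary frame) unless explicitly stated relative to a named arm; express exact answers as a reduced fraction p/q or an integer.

planetary set (36T centre, 22T on arm, 80T internal) — Willis relation
ring teeth: 36 + 2·22 = 80
36(ω_sun−ω_arm) = −80(ω_ring−ω_arm),  ω_arm = 0, ω_ring = 1
ω_sun = 0 − (80/36)(1−0) = -20/9
exact speed ratio = -20/9

-20/9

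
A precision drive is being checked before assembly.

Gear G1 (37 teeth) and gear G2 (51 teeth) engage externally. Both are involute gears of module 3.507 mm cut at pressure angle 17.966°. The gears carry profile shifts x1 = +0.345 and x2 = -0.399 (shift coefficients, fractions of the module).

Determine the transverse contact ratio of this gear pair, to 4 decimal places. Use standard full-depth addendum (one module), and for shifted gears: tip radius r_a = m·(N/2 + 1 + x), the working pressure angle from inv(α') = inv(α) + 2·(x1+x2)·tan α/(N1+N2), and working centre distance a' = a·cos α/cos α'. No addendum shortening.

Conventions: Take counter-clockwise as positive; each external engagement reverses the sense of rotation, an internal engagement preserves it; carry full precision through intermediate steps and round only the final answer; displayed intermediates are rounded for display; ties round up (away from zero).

class = single-mesh tooth geometry [involute pair 37T × 51T, m = 3.507]
base radii: r_b1 = 61.715958, r_b2 = 85.067942
tip radii: r_a1 = 69.596415, r_a2 = 91.536207
inv(α') = inv(17.966°) + 2·(+0.345-0.399)·tan α/(37+51) = 0.01029995  ⇒  α' = 17.74629°
a' = a·cos α / cos α' = 154.3080·cos 17.966°/cos 17.74629° = 154.117498
action lengths: √(r_a1²−r_b1²) = 32.168332, √(r_a2²−r_b2²) = 33.798262
base pitch p_b = π·m·cos α = 10.480346
CR = (32.168332 + 33.798262 − 154.117498·sin 17.74629°)/10.480346 = 1.812075
contact ratio ≈ 1.8121

1.8121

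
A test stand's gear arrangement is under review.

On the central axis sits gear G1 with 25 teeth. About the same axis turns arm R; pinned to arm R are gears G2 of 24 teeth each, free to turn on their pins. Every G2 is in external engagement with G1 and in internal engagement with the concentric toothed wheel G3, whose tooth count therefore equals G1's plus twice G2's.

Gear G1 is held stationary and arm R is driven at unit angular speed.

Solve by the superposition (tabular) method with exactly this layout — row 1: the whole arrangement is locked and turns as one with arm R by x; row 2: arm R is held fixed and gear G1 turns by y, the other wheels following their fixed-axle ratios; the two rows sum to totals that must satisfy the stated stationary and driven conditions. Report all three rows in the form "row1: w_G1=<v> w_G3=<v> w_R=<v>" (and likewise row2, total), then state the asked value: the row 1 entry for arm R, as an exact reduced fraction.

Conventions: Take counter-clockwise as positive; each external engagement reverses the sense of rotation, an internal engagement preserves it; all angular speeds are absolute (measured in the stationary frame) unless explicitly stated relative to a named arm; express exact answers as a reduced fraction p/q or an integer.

planetary set (25T centre, 24T on arm, 73T internal) — Willis relation
row 1: whole set turns with the arm by x
superposition row 2 [arm held]: sun y, ring −(25/73)·y, arm 0
boundary: total ω_sun = x + y = 0 and total ω_arm = x = 1  ⇒  y = -1, x = 1
row 2 ring = −(25/73)·(-1) = 25/73
totals (row 1 + row 2): sun 1 + (-1) = 0, ring 1 + 25/73 = 98/73, arm 1 + 0 = 1
asked cell (row1, arm) = 1

row1: w_G1=1 w_G3=1 w_R=1
row2: w_G1=-1 w_G3=25/73 w_R=0
total: w_G1=0 w_G3=98/73 w_R=1
asked value: 1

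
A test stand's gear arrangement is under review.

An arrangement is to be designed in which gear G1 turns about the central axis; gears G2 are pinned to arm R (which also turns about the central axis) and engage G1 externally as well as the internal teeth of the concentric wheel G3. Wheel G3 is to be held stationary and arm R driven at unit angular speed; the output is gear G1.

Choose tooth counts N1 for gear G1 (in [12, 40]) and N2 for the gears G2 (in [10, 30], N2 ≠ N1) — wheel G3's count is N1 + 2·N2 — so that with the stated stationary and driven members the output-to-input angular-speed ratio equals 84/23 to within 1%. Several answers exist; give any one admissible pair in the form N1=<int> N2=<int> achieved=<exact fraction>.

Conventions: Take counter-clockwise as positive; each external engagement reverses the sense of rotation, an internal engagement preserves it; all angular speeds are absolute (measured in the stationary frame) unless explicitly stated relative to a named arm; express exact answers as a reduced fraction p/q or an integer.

class = planetary set [ratio 84/23 wanted; Willis about the carrier]
Willis with ω_ring = 0: ω_sun/ω_arm = (N1+N3)/N1; set equal to 84/23  ⇒  N3/N1 = 84/23 − 1 = 61/23
N3 = N1 + 2·N2  ⇒  N2/N1 = (N3/N1 − 1)/2 = (61/23 − 1)/2 = 19/23
smallest multiple with N1 ≥ 12 and N2 ≥ 10: k = 1  ⇒  N1 = 1·23 = 23, N2 = 1·19 = 19 (N1 ≤ 40, N2 ≤ 30, N2 ≠ N1 ✓), N3 = 23 + 2·19 = 61
check: (N1+N3)/N1 with N1 = 23, N3 = 61 gives 84/23; |achieved − target| = 0 ≤ 21/575 ✓

N1=23 N2=19 achieved=84/23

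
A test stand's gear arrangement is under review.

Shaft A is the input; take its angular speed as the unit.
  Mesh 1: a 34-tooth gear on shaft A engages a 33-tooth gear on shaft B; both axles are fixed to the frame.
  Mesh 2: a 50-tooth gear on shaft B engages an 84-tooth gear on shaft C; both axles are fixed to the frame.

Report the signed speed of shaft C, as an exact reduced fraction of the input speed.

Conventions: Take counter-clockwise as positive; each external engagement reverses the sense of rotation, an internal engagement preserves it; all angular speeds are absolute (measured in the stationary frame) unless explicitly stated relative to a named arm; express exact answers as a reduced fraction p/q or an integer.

2-mesh fixed-axis compound train (all bearings frame-fixed)
mesh 1 [34T→33T]: |ω|/ω_in = 1×34/33 = 34/33, sense flips to −
mesh 2 [50T→84T]: |ω|/ω_in = (34/33)×50/84 = 425/693, sense flips to +
signed output speed (× input speed) = 425/693

425/693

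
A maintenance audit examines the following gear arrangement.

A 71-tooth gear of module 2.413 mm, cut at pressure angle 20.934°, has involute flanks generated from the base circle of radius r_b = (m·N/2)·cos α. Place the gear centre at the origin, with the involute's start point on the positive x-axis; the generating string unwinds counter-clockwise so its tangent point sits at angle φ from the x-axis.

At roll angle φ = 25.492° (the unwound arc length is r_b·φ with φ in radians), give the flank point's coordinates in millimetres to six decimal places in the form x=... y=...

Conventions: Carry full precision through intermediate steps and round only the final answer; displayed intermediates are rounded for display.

single-mesh involute tooth geometry (71T wheel at module 2.413)
pitch radius r_p = m·N/2 = 2.413·71/2 = 85.661500
base radius r_b = r_p·cos α = 85.661500·cos 20.934° = 80.007209
roll angle φ = 25.492° = 0.44491933 rad
x = r_b·(cos φ + φ·sin φ) = 87.538449
y = r_b·(sin φ − φ·cos φ) = 2.302662

x=87.538449 y=2.302662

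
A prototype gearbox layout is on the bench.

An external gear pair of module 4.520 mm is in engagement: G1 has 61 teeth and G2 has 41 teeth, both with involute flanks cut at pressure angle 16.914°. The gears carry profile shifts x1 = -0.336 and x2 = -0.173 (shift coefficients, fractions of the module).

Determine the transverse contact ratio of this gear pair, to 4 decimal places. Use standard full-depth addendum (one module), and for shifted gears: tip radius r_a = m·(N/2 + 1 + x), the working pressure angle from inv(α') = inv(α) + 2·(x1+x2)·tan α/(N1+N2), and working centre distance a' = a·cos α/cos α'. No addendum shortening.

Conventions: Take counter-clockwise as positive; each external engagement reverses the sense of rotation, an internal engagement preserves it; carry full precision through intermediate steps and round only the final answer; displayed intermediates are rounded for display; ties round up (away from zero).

2.1505

topology: single-mesh involute geometry — m = 4.520, 61T/41T pair
base radii: r_b1 = 131.896524, r_b2 = 88.651762
tip radii: r_a1 = 140.861280, r_a2 = 96.398040
inv(α') = inv(16.914°) + 2·(-0.336-0.173)·tan α/(61+41) = 0.00585022  ⇒  α' = 14.75682°
a' = a·cos α / cos α' = 230.5200·cos 16.914°/cos 14.75682° = 228.071071
action lengths: √(r_a1²−r_b1²) = 49.449035, √(r_a2²−r_b2²) = 37.860892
base pitch p_b = π·m·cos α = 13.585743
CR = (49.449035 + 37.860892 − 228.071071·sin 14.75682°)/13.585743 = 2.150514
contact ratio ≈ 2.1505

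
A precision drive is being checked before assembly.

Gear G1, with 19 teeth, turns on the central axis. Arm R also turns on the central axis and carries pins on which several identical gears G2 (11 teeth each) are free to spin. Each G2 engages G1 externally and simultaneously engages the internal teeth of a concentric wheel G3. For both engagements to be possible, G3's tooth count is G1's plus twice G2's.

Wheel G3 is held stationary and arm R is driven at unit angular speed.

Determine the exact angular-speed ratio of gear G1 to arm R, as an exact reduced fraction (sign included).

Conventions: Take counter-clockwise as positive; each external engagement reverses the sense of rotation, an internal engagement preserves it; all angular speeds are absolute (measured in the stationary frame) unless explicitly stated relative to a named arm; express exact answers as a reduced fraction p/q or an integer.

class = planetary set [G3 = 19+2·11 = 41; Willis about the carrier]
ring teeth: 19 + 2·11 = 41
19(ω_sun−ω_arm) = −41(ω_ring−ω_arm),  ω_ring = 0, ω_arm = 1
ω_sun = 1 − (41/19)(0−1) = 60/19
ω_out/ω_in = 60/19

60/19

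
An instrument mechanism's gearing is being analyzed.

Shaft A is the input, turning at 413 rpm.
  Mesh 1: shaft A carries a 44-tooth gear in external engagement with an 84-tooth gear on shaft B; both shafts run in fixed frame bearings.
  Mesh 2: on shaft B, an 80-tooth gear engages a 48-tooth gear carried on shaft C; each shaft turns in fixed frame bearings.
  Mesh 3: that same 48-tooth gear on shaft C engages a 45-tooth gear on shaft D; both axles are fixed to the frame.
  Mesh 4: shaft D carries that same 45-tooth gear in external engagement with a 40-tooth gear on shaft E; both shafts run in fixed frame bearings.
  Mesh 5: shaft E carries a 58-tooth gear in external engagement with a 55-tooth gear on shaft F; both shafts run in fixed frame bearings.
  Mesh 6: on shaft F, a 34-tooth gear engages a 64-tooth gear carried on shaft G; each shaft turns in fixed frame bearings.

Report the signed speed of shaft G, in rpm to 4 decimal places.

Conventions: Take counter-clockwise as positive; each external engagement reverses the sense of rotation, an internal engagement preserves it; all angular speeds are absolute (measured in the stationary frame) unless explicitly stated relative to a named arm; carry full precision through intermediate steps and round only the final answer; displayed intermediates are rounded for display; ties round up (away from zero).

+242.3917 rpm

recognized (7 fixed axles, 6 meshes): fixed-axis compound train
mesh 1 [44T→84T]: ω = 413.0000×44/84 = 216.3333 rpm, sense flips to −
mesh 2 [80T→48T]: ω = 216.3333×80/48 = 360.5556 rpm, sense flips to +
mesh 3 [48T→45T]: ω = 360.5556×48/45 = 384.5926 rpm, sense flips to −
mesh 4 [45T→40T]: ω = 384.5926×45/40 = 432.6667 rpm, sense flips to +
mesh 5 [58T→55T]: ω = 432.6667×58/55 = 456.2667 rpm, sense flips to −
mesh 6 [34T→64T]: ω = 456.2667×34/64 = 242.3917 rpm, sense flips to +
signed output speed = +242.3917 rpm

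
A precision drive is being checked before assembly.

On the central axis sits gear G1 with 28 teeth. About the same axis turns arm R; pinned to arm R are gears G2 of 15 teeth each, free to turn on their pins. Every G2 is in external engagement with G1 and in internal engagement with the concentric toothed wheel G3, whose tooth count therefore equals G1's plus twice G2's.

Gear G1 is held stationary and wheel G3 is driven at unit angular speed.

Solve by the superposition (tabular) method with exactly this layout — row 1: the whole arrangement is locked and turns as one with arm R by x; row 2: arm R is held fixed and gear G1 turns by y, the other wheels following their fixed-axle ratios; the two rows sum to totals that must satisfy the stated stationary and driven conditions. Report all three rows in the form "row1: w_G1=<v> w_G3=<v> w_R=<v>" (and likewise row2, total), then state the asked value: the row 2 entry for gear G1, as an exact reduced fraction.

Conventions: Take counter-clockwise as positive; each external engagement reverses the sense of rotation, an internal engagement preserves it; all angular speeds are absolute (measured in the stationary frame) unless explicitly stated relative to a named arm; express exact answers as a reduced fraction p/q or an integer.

row1: w_G1=29/43 w_G3=29/43 w_R=29/43
row2: w_G1=-29/43 w_G3=14/43 w_R=0
total: w_G1=0 w_G3=1 w_R=29/43
asked value: -29/43

topology: planetary set — G1 28T / G2 15T / G3 58T, arm = carrier (Willis)
row 1 (train locked, turned with arm): all members turn x
row 2: sun turns y, ring = −(28/58)·y, arm 0
boundary: total ω_sun = x + y = 0 and total ω_ring = x − (28/58)·y = 1  ⇒  y = -29/43, x = 29/43
row 2 ring = −(28/58)·(-29/43) = 14/43
totals (row 1 + row 2): sun 29/43 + (-29/43) = 0, ring 29/43 + 14/43 = 1, arm 29/43 + 0 = 29/43
asked cell (row2, sun) = -29/43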